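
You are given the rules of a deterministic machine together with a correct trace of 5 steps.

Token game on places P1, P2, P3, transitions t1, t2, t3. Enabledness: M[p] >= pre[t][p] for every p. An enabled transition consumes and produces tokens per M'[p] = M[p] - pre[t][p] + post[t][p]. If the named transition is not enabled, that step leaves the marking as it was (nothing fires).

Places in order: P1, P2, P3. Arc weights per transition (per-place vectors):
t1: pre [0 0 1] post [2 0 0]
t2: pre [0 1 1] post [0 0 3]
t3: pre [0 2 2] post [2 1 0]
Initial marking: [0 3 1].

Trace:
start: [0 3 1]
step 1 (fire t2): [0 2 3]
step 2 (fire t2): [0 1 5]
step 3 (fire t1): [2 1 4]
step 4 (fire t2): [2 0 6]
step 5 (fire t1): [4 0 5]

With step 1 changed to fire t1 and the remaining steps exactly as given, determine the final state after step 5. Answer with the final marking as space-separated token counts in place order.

2 3 0

(re-executing from step 1 with the substitution; state before step 1: [0 3 1])
step 1 (fire t1): [2 3 0]
step 2 (fire t2): [2 3 0]
step 3 (fire t1): [2 3 0]
step 4 (fire t2): [2 3 0]
step 5 (fire t1): [2 3 0]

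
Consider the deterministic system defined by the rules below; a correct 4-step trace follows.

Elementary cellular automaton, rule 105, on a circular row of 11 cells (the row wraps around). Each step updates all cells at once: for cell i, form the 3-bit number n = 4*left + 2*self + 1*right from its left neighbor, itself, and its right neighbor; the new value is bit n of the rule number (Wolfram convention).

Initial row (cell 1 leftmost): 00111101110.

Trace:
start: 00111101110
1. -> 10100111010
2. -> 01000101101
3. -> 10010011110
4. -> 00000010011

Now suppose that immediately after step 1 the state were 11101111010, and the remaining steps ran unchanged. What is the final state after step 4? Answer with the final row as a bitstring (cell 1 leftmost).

00110001000

state after step 1 := 11101111010
2. -> 10111001101
3. -> 11101001111
4. -> 00110001000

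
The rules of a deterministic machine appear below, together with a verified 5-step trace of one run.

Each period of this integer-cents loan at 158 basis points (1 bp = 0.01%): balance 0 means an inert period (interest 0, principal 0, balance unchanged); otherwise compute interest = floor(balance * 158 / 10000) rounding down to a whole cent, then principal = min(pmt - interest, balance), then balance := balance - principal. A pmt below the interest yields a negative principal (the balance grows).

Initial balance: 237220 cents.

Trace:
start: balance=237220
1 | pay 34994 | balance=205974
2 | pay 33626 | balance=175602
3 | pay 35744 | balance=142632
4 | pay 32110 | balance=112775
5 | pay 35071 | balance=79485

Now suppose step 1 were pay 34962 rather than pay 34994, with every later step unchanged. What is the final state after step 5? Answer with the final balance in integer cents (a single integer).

79520

(re-executing from step 1 with the substitution; state before step 1: balance=237220)
1 | pay 34962 | balance=206006
2 | pay 33626 | balance=175634
3 | pay 35744 | balance=142665
4 | pay 32110 | balance=112809
5 | pay 35071 | balance=79520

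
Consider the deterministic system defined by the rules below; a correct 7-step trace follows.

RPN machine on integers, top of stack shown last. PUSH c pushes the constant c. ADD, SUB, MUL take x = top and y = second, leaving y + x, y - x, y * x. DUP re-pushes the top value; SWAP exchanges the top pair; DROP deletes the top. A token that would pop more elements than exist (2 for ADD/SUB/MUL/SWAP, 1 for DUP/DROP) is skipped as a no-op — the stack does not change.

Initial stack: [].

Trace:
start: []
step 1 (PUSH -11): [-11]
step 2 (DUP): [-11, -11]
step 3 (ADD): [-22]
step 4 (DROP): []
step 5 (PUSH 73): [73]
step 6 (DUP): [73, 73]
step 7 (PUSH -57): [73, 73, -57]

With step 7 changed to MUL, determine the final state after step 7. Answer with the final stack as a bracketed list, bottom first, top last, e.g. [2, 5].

[5329]

(re-executing from step 7 with the substitution; state before step 7: [73, 73])
step 7 (MUL): [5329]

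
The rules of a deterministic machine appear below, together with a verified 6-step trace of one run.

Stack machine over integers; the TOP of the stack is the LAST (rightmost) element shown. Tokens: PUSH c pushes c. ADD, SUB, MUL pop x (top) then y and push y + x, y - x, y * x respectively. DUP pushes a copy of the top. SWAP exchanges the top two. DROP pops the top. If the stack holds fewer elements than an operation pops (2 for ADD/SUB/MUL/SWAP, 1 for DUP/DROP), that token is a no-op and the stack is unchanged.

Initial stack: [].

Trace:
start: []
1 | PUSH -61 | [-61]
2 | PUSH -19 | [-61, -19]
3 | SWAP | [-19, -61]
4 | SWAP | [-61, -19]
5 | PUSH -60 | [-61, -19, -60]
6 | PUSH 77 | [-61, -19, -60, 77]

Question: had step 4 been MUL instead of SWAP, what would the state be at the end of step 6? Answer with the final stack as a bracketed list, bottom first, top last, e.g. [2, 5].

[1159, -60, 77]

(re-executing from step 4 with the substitution; state before step 4: [-19, -61])
4 | MUL | [1159]
5 | PUSH -60 | [1159, -60]
6 | PUSH 77 | [1159, -60, 77]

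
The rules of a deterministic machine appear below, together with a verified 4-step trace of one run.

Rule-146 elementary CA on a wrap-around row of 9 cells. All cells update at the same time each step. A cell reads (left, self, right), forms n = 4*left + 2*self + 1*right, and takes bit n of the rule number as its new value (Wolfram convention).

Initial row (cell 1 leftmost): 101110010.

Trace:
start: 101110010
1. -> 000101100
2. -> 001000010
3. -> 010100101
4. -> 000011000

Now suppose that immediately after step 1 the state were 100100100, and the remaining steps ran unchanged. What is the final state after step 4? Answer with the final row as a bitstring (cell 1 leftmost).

000000000

state after step 1 := 100100100
2. -> 011011011
3. -> 000000000
4. -> 000000000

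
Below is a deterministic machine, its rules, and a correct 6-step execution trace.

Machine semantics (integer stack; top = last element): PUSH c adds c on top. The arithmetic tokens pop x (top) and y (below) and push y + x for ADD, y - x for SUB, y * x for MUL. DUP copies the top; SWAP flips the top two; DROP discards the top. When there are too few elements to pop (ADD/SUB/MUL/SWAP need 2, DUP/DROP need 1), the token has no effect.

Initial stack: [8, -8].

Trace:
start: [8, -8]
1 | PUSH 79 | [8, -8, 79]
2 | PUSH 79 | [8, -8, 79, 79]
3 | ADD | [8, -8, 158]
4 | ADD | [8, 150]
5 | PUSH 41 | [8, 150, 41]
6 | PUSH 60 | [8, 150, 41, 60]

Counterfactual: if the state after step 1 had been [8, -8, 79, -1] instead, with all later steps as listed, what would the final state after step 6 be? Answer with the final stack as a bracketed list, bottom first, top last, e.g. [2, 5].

state after step 1 := [8, -8, 79, -1]
2 | PUSH 79 | [8, -8, 79, -1, 79]
3 | ADD | [8, -8, 79, 78]
4 | ADD | [8, -8, 157]
5 | PUSH 41 | [8, -8, 157, 41]
6 | PUSH 60 | [8, -8, 157, 41, 60]

[8, -8, 157, 41, 60]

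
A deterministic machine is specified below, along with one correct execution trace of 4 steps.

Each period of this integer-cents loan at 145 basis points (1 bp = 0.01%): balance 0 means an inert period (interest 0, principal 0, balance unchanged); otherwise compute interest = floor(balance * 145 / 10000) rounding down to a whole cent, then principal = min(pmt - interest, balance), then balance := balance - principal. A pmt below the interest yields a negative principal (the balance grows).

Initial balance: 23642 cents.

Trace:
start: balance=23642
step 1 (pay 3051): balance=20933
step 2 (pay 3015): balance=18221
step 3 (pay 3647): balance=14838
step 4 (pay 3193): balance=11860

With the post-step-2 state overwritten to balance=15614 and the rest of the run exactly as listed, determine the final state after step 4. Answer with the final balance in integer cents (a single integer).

state after step 2 := balance=15614
step 3 (pay 3647): balance=12193
step 4 (pay 3193): balance=9176

9176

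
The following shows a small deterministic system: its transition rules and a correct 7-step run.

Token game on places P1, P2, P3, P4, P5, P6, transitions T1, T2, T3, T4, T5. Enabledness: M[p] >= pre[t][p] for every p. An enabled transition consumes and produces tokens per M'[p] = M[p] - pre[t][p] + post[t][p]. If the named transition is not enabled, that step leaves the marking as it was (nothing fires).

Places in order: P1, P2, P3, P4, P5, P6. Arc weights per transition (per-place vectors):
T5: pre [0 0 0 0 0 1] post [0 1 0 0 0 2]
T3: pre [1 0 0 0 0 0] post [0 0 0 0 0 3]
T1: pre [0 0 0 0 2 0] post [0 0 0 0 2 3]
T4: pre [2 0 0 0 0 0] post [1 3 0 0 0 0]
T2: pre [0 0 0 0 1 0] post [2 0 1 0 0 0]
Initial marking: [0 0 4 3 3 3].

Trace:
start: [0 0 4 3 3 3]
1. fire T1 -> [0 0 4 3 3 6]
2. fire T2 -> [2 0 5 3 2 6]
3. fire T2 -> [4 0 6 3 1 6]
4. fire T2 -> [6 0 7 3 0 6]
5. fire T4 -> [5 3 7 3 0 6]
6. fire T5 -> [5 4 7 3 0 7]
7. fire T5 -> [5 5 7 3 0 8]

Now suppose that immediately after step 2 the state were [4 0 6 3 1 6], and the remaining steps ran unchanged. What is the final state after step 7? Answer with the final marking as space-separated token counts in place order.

5 5 7 3 0 8

state after step 2 := [4 0 6 3 1 6]
3. fire T2 -> [6 0 7 3 0 6]
4. fire T2 -> [6 0 7 3 0 6]
5. fire T4 -> [5 3 7 3 0 6]
6. fire T5 -> [5 4 7 3 0 7]
7. fire T5 -> [5 5 7 3 0 8]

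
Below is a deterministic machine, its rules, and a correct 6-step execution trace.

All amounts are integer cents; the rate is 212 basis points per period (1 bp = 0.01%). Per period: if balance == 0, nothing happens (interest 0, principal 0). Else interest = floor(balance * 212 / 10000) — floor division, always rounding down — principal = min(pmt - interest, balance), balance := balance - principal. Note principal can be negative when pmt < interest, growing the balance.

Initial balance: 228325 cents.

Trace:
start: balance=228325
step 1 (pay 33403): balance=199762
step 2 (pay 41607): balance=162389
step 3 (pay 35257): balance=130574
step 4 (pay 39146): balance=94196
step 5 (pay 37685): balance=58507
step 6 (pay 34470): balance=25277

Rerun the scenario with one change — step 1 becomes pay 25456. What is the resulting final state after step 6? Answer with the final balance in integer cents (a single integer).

(re-executing from step 1 with the substitution; state before step 1: balance=228325)
step 1 (pay 25456): balance=207709
step 2 (pay 41607): balance=170505
step 3 (pay 35257): balance=138862
step 4 (pay 39146): balance=102659
step 5 (pay 37685): balance=67150
step 6 (pay 34470): balance=34103

34103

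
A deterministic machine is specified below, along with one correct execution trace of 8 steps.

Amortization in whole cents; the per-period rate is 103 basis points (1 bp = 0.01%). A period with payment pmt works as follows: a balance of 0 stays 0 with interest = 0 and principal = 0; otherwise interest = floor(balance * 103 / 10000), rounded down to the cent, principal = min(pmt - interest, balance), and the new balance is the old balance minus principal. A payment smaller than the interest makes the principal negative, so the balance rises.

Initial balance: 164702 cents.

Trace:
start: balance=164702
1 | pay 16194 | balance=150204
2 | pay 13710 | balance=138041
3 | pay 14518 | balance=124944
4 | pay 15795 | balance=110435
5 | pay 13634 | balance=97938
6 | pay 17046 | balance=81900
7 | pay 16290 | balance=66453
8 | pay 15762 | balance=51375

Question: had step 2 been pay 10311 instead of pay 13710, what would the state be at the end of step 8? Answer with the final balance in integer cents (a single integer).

(re-executing from step 2 with the substitution; state before step 2: balance=150204)
2 | pay 10311 | balance=141440
3 | pay 14518 | balance=128378
4 | pay 15795 | balance=113905
5 | pay 13634 | balance=101444
6 | pay 17046 | balance=85442
7 | pay 16290 | balance=70032
8 | pay 15762 | balance=54991

54991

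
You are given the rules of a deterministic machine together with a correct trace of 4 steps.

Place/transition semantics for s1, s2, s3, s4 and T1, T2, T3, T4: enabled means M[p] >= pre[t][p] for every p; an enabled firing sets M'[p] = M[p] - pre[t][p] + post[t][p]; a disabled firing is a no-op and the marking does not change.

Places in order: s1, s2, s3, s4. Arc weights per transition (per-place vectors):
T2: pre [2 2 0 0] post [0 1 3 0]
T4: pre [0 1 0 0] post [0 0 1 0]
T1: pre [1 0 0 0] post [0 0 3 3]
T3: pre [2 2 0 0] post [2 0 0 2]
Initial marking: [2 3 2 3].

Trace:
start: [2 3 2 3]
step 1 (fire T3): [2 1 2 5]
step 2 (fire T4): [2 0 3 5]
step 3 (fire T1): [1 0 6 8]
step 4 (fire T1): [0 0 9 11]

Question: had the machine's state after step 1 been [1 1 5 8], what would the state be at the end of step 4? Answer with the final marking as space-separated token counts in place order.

0 0 9 11

state after step 1 := [1 1 5 8]
step 2 (fire T4): [1 0 6 8]
step 3 (fire T1): [0 0 9 11]
step 4 (fire T1): [0 0 9 11]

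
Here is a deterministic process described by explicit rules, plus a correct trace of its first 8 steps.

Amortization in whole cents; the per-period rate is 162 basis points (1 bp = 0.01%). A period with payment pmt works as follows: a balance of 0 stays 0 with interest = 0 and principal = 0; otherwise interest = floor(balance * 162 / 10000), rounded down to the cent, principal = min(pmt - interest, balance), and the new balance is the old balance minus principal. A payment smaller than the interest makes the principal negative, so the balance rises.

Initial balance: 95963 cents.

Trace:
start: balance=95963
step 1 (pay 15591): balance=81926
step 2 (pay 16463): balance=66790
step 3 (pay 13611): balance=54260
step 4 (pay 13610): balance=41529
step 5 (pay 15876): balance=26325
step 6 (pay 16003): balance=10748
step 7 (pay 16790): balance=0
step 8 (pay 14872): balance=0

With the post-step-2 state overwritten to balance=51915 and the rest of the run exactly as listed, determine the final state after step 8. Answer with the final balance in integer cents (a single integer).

state after step 2 := balance=51915
step 3 (pay 13611): balance=39145
step 4 (pay 13610): balance=26169
step 5 (pay 15876): balance=10716
step 6 (pay 16003): balance=0
step 7 (pay 16790): balance=0
step 8 (pay 14872): balance=0

0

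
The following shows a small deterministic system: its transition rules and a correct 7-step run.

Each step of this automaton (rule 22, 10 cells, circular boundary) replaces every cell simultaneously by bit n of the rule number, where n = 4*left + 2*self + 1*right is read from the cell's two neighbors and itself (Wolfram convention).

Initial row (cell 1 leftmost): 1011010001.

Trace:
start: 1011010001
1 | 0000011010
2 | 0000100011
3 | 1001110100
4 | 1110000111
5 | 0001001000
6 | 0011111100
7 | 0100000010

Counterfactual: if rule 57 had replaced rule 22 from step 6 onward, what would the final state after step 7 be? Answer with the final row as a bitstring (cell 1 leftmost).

(re-executing steps 6..7 under rule 57; state before step 6: 0001001000)
6 | 1100100111
7 | 0010010100

0010010100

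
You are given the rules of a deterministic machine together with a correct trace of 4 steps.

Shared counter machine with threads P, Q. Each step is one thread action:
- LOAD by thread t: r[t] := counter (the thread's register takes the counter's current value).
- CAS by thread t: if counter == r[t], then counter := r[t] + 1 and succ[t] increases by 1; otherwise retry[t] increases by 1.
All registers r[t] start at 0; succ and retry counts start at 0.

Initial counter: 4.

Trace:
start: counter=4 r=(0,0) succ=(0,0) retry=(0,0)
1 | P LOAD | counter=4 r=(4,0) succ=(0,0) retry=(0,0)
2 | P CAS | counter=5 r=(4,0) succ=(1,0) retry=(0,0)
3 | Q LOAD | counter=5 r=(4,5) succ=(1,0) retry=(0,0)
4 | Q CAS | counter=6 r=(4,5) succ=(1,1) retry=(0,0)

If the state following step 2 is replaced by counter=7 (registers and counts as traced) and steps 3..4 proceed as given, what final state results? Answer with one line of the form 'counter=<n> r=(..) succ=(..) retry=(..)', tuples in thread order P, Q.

counter=8 r=(4,7) succ=(1,1) retry=(0,0)

state after step 2 := counter=7 r=(4,0) succ=(1,0) retry=(0,0)
3 | Q LOAD | counter=7 r=(4,7) succ=(1,0) retry=(0,0)
4 | Q CAS | counter=8 r=(4,7) succ=(1,1) retry=(0,0)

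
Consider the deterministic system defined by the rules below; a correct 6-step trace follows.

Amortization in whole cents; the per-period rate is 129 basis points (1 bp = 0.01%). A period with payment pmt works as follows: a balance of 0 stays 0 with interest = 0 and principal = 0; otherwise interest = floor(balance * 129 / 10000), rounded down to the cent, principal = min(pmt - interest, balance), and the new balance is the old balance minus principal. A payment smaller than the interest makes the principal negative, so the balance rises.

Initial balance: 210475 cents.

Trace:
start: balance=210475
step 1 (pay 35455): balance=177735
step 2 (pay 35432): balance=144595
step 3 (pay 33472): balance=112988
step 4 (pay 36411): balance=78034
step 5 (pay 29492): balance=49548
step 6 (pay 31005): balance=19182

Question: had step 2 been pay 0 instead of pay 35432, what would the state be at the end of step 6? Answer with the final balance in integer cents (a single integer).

56478

(re-executing from step 2 with the substitution; state before step 2: balance=177735)
step 2 (pay 0): balance=180027
step 3 (pay 33472): balance=148877
step 4 (pay 36411): balance=114386
step 5 (pay 29492): balance=86369
step 6 (pay 31005): balance=56478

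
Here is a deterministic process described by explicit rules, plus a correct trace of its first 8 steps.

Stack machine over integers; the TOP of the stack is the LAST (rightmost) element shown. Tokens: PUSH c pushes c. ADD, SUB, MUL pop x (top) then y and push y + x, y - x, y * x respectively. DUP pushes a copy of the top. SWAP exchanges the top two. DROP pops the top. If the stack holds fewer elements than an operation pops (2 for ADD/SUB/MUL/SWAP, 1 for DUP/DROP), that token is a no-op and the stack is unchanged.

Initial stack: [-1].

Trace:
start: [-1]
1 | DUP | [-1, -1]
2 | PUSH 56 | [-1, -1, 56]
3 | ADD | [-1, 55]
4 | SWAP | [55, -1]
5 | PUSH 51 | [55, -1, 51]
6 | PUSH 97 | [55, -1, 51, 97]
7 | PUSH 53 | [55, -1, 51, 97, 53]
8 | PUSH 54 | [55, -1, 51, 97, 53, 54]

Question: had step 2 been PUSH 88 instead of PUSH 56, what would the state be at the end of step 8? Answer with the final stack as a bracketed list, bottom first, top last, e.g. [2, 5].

[87, -1, 51, 97, 53, 54]

(re-executing from step 2 with the substitution; state before step 2: [-1, -1])
2 | PUSH 88 | [-1, -1, 88]
3 | ADD | [-1, 87]
4 | SWAP | [87, -1]
5 | PUSH 51 | [87, -1, 51]
6 | PUSH 97 | [87, -1, 51, 97]
7 | PUSH 53 | [87, -1, 51, 97, 53]
8 | PUSH 54 | [87, -1, 51, 97, 53, 54]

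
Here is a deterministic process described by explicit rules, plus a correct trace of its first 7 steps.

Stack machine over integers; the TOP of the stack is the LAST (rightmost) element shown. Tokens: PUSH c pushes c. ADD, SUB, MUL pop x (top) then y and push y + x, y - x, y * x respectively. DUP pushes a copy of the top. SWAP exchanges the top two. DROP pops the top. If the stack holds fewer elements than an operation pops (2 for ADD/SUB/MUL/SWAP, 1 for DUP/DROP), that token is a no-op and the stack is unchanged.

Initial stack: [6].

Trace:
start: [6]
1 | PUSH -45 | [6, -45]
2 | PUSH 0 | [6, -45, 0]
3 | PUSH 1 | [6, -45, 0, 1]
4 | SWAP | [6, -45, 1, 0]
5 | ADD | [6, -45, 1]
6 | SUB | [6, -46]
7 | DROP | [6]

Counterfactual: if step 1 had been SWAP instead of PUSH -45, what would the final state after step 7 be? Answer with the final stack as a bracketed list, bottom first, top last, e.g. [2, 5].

[]

(re-executing from step 1 with the substitution; state before step 1: [6])
1 | SWAP | [6]
2 | PUSH 0 | [6, 0]
3 | PUSH 1 | [6, 0, 1]
4 | SWAP | [6, 1, 0]
5 | ADD | [6, 1]
6 | SUB | [5]
7 | DROP | []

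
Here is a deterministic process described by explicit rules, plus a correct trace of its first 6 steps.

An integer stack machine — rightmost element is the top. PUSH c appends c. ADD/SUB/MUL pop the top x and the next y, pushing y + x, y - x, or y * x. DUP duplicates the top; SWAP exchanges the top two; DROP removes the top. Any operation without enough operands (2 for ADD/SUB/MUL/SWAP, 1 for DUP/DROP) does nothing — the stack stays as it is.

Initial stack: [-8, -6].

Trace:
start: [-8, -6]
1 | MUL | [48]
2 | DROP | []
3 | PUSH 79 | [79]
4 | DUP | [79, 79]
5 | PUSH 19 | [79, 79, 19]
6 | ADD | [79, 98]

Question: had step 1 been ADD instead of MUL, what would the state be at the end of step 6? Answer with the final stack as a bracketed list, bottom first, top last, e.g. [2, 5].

[79, 98]

(re-executing from step 1 with the substitution; state before step 1: [-8, -6])
1 | ADD | [-14]
2 | DROP | []
3 | PUSH 79 | [79]
4 | DUP | [79, 79]
5 | PUSH 19 | [79, 79, 19]
6 | ADD | [79, 98]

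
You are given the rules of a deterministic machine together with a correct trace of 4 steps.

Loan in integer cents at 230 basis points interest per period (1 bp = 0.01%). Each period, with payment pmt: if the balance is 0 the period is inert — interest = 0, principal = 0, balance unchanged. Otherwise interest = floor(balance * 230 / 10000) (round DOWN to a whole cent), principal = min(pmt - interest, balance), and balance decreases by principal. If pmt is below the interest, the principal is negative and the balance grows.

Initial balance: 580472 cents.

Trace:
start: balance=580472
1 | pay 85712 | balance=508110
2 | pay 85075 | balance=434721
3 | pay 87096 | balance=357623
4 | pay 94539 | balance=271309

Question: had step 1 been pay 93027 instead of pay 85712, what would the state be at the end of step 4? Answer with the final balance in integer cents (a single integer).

263478

(re-executing from step 1 with the substitution; state before step 1: balance=580472)
1 | pay 93027 | balance=500795
2 | pay 85075 | balance=427238
3 | pay 87096 | balance=349968
4 | pay 94539 | balance=263478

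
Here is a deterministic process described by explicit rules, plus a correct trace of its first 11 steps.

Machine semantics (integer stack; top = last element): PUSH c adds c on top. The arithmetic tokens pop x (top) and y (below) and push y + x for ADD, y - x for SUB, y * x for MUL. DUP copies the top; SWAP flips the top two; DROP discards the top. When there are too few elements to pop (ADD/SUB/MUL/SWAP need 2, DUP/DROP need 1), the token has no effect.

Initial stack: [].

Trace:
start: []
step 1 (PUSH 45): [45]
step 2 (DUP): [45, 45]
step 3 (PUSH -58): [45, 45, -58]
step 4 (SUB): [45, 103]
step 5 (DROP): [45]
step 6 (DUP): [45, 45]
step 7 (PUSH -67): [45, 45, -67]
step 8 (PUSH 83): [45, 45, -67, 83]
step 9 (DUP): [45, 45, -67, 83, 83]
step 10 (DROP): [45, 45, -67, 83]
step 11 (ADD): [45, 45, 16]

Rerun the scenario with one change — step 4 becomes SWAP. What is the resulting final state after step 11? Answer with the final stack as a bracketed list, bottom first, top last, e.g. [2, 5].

[45, -58, -58, 16]

(re-executing from step 4 with the substitution; state before step 4: [45, 45, -58])
step 4 (SWAP): [45, -58, 45]
step 5 (DROP): [45, -58]
step 6 (DUP): [45, -58, -58]
step 7 (PUSH -67): [45, -58, -58, -67]
step 8 (PUSH 83): [45, -58, -58, -67, 83]
step 9 (DUP): [45, -58, -58, -67, 83, 83]
step 10 (DROP): [45, -58, -58, -67, 83]
step 11 (ADD): [45, -58, -58, 16]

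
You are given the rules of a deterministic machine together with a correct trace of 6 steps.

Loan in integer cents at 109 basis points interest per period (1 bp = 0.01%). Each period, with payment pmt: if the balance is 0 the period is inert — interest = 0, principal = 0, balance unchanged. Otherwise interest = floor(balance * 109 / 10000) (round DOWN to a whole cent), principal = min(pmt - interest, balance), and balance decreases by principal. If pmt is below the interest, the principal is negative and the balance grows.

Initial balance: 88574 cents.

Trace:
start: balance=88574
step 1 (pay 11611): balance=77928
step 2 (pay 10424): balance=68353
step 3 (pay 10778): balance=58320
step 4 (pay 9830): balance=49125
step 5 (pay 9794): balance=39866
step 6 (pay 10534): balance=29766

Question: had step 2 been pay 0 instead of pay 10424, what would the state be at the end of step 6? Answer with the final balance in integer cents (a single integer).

40651

(re-executing from step 2 with the substitution; state before step 2: balance=77928)
step 2 (pay 0): balance=78777
step 3 (pay 10778): balance=68857
step 4 (pay 9830): balance=59777
step 5 (pay 9794): balance=50634
step 6 (pay 10534): balance=40651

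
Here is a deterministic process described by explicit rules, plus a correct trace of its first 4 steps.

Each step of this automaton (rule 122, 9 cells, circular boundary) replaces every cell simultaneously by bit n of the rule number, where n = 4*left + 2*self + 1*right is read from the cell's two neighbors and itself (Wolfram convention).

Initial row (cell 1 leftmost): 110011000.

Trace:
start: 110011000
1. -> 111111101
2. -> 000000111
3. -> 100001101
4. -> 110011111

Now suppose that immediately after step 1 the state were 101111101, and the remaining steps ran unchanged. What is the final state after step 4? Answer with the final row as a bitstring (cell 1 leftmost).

011111110

state after step 1 := 101111101
2. -> 111000111
3. -> 001101100
4. -> 011111110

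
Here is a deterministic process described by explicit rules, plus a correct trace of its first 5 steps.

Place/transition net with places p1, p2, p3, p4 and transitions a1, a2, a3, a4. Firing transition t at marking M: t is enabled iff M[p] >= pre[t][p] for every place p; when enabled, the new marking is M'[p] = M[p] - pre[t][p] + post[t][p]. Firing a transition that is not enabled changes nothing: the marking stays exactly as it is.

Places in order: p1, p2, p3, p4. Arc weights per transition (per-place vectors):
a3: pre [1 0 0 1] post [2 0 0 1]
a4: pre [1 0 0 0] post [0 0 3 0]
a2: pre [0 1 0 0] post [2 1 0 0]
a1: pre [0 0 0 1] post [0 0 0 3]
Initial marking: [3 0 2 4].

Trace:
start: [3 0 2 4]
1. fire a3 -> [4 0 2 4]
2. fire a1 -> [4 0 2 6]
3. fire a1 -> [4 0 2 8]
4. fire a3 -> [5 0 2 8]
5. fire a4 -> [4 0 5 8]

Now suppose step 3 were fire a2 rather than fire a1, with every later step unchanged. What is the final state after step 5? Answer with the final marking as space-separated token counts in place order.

(re-executing from step 3 with the substitution; state before step 3: [4 0 2 6])
3. fire a2 -> [4 0 2 6]
4. fire a3 -> [5 0 2 6]
5. fire a4 -> [4 0 5 6]

4 0 5 6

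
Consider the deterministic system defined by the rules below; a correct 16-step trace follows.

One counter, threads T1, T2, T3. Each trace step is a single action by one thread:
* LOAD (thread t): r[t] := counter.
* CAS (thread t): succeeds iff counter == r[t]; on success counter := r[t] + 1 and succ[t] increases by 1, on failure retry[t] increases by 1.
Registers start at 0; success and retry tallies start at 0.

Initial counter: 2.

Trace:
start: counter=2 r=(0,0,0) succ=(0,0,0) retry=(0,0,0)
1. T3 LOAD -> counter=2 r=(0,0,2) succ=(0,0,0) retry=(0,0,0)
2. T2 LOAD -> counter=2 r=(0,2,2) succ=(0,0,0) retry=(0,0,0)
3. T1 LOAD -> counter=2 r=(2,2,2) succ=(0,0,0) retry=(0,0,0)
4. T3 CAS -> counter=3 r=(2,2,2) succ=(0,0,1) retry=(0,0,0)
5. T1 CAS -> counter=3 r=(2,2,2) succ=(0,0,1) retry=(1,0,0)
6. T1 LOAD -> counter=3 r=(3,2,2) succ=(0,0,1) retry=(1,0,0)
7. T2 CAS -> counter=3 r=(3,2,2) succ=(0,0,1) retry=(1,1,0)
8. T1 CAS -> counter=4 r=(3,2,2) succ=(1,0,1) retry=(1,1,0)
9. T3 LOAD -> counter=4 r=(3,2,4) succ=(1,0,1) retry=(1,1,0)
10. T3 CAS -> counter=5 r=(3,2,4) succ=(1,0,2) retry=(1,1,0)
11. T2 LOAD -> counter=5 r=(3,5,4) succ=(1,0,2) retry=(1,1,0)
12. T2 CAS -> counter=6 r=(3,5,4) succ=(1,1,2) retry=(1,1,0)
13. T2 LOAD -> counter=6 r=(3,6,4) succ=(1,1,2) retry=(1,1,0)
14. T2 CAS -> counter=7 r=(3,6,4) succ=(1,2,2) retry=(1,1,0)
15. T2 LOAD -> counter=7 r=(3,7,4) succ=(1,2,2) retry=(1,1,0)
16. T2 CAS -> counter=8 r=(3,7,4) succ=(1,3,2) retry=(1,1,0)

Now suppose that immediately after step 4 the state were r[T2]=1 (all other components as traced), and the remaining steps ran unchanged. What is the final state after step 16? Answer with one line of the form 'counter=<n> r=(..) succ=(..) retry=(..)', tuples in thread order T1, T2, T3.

state after step 4 := counter=3 r=(2,1,2) succ=(0,0,1) retry=(0,0,0)
5. T1 CAS -> counter=3 r=(2,1,2) succ=(0,0,1) retry=(1,0,0)
6. T1 LOAD -> counter=3 r=(3,1,2) succ=(0,0,1) retry=(1,0,0)
7. T2 CAS -> counter=3 r=(3,1,2) succ=(0,0,1) retry=(1,1,0)
8. T1 CAS -> counter=4 r=(3,1,2) succ=(1,0,1) retry=(1,1,0)
9. T3 LOAD -> counter=4 r=(3,1,4) succ=(1,0,1) retry=(1,1,0)
10. T3 CAS -> counter=5 r=(3,1,4) succ=(1,0,2) retry=(1,1,0)
11. T2 LOAD -> counter=5 r=(3,5,4) succ=(1,0,2) retry=(1,1,0)
12. T2 CAS -> counter=6 r=(3,5,4) succ=(1,1,2) retry=(1,1,0)
13. T2 LOAD -> counter=6 r=(3,6,4) succ=(1,1,2) retry=(1,1,0)
14. T2 CAS -> counter=7 r=(3,6,4) succ=(1,2,2) retry=(1,1,0)
15. T2 LOAD -> counter=7 r=(3,7,4) succ=(1,2,2) retry=(1,1,0)
16. T2 CAS -> counter=8 r=(3,7,4) succ=(1,3,2) retry=(1,1,0)

counter=8 r=(3,7,4) succ=(1,3,2) retry=(1,1,0)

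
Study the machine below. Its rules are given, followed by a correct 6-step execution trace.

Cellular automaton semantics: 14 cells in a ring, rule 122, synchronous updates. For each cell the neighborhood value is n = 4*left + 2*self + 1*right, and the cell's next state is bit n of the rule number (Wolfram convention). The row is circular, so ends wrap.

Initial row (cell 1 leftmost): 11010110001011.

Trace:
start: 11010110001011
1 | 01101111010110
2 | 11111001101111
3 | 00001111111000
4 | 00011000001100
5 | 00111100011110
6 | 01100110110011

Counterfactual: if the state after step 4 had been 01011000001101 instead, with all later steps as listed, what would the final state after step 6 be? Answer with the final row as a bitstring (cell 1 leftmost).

state after step 4 := 01011000001101
5 | 10111100011110
6 | 01100110110011

01100110110011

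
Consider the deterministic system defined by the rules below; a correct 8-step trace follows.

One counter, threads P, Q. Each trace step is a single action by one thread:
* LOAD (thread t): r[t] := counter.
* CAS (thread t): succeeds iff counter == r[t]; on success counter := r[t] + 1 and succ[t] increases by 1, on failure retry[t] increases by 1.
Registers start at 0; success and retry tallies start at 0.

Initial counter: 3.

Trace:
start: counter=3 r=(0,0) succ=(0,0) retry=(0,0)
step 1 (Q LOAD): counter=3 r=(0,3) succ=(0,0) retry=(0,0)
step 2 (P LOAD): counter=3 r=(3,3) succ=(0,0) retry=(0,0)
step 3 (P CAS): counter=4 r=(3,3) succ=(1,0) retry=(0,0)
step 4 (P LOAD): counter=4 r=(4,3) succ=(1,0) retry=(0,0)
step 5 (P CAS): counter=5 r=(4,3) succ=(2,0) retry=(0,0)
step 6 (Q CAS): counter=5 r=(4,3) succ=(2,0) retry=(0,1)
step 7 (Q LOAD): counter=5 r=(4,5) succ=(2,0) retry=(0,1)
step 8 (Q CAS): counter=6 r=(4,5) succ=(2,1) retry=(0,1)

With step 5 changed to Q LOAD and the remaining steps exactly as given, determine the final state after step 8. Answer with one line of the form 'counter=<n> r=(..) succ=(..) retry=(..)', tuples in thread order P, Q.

counter=6 r=(4,5) succ=(1,2) retry=(0,0)

(re-executing from step 5 with the substitution; state before step 5: counter=4 r=(4,3) succ=(1,0) retry=(0,0))
step 5 (Q LOAD): counter=4 r=(4,4) succ=(1,0) retry=(0,0)
step 6 (Q CAS): counter=5 r=(4,4) succ=(1,1) retry=(0,0)
step 7 (Q LOAD): counter=5 r=(4,5) succ=(1,1) retry=(0,0)
step 8 (Q CAS): counter=6 r=(4,5) succ=(1,2) retry=(0,0)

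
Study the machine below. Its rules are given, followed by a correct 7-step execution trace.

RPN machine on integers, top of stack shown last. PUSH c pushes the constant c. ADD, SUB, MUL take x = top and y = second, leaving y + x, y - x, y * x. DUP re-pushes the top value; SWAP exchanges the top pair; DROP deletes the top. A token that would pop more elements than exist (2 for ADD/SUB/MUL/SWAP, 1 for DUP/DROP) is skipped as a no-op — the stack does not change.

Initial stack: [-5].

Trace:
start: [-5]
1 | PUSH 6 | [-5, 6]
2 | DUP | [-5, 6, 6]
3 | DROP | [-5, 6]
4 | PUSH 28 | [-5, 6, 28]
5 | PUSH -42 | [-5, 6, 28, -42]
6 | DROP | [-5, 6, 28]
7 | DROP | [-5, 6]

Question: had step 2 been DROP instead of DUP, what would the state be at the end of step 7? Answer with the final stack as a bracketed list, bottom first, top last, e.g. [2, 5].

(re-executing from step 2 with the substitution; state before step 2: [-5, 6])
2 | DROP | [-5]
3 | DROP | []
4 | PUSH 28 | [28]
5 | PUSH -42 | [28, -42]
6 | DROP | [28]
7 | DROP | []

[]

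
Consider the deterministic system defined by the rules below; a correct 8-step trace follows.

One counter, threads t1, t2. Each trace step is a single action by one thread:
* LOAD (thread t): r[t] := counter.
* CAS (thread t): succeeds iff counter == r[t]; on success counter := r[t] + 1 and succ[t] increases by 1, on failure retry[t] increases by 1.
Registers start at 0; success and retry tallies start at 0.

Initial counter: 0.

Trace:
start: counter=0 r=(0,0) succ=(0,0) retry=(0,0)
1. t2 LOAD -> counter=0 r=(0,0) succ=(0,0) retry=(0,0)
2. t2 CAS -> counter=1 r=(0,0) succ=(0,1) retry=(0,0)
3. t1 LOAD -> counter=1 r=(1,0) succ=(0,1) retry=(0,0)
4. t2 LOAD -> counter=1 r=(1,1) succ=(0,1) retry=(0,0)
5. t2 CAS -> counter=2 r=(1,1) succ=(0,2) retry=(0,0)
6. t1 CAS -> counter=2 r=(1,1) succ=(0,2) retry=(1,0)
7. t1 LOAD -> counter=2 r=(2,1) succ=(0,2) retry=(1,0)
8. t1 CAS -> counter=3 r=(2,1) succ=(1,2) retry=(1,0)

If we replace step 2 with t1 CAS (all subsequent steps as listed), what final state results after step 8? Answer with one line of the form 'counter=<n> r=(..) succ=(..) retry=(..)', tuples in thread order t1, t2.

counter=3 r=(2,1) succ=(2,1) retry=(1,0)

(re-executing from step 2 with the substitution; state before step 2: counter=0 r=(0,0) succ=(0,0) retry=(0,0))
2. t1 CAS -> counter=1 r=(0,0) succ=(1,0) retry=(0,0)
3. t1 LOAD -> counter=1 r=(1,0) succ=(1,0) retry=(0,0)
4. t2 LOAD -> counter=1 r=(1,1) succ=(1,0) retry=(0,0)
5. t2 CAS -> counter=2 r=(1,1) succ=(1,1) retry=(0,0)
6. t1 CAS -> counter=2 r=(1,1) succ=(1,1) retry=(1,0)
7. t1 LOAD -> counter=2 r=(2,1) succ=(1,1) retry=(1,0)
8. t1 CAS -> counter=3 r=(2,1) succ=(2,1) retry=(1,0)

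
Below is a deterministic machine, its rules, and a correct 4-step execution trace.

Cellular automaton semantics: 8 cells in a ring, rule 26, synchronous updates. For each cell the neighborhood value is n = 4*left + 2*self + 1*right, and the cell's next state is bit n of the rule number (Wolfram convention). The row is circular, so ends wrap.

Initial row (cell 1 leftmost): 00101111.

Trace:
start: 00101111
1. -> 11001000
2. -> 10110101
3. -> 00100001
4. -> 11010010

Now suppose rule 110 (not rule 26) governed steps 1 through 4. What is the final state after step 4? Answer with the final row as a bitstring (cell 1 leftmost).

11110010

(re-executing steps 1..4 under rule 110; state before step 1: 00101111)
1. -> 01111001
2. -> 11001011
3. -> 01011110
4. -> 11110010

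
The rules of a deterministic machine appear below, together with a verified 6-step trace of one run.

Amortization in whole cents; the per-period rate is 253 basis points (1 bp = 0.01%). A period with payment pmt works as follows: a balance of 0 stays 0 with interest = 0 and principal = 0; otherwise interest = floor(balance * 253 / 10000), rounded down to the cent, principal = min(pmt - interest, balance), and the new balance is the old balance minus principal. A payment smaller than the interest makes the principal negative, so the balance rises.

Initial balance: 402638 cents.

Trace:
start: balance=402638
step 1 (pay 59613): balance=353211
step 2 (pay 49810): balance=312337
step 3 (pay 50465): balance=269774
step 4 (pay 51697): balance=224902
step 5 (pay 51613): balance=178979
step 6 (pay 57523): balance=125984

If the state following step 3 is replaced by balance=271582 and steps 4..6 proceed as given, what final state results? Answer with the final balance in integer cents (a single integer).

state after step 3 := balance=271582
step 4 (pay 51697): balance=226756
step 5 (pay 51613): balance=180879
step 6 (pay 57523): balance=127932

127932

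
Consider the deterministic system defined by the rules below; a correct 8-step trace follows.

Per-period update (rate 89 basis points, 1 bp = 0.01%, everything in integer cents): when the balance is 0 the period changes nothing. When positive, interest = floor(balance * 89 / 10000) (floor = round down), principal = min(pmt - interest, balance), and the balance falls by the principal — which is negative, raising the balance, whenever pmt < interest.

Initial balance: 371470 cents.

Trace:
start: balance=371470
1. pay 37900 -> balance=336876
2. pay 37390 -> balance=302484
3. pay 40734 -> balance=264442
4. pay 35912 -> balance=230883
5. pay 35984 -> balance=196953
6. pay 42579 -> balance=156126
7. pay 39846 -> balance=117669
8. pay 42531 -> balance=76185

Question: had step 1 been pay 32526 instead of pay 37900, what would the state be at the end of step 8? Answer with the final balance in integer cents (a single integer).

81903

(re-executing from step 1 with the substitution; state before step 1: balance=371470)
1. pay 32526 -> balance=342250
2. pay 37390 -> balance=307906
3. pay 40734 -> balance=269912
4. pay 35912 -> balance=236402
5. pay 35984 -> balance=202521
6. pay 42579 -> balance=161744
7. pay 39846 -> balance=123337
8. pay 42531 -> balance=81903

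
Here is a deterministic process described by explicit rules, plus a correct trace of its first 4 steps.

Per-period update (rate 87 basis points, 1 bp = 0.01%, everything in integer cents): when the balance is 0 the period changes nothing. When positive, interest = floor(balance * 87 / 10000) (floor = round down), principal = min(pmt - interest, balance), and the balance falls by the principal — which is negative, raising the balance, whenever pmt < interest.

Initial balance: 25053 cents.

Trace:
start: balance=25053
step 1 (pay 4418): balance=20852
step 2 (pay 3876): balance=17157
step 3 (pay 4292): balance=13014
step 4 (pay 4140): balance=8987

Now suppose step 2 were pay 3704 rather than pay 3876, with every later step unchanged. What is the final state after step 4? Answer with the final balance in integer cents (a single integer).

9161

(re-executing from step 2 with the substitution; state before step 2: balance=20852)
step 2 (pay 3704): balance=17329
step 3 (pay 4292): balance=13187
step 4 (pay 4140): balance=9161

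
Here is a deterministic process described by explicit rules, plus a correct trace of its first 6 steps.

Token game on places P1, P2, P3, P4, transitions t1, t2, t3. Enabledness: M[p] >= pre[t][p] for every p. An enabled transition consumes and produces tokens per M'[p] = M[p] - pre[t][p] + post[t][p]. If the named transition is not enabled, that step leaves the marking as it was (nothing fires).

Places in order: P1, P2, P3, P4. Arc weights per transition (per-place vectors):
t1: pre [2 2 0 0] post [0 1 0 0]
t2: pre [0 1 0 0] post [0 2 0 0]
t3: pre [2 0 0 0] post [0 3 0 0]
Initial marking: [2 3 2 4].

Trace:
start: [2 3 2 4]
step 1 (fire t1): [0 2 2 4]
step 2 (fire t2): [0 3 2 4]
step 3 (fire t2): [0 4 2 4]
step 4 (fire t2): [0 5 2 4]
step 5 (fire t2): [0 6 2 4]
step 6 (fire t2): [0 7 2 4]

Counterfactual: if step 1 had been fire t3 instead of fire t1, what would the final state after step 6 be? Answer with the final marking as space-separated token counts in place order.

0 11 2 4

(re-executing from step 1 with the substitution; state before step 1: [2 3 2 4])
step 1 (fire t3): [0 6 2 4]
step 2 (fire t2): [0 7 2 4]
step 3 (fire t2): [0 8 2 4]
step 4 (fire t2): [0 9 2 4]
step 5 (fire t2): [0 10 2 4]
step 6 (fire t2): [0 11 2 4]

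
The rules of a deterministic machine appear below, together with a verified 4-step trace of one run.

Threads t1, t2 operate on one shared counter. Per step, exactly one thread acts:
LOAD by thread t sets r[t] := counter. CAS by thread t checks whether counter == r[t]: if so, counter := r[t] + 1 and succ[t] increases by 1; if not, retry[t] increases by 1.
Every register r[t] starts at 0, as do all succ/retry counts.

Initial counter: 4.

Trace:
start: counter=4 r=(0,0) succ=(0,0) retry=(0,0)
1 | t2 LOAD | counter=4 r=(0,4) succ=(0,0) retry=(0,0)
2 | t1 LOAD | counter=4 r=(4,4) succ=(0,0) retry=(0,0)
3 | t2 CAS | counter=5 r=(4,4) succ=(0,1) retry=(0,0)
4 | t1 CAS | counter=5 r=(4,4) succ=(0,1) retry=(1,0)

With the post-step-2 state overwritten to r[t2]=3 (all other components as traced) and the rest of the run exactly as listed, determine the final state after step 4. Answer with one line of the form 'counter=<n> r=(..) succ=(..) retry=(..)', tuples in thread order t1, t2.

state after step 2 := counter=4 r=(4,3) succ=(0,0) retry=(0,0)
3 | t2 CAS | counter=4 r=(4,3) succ=(0,0) retry=(0,1)
4 | t1 CAS | counter=5 r=(4,3) succ=(1,0) retry=(0,1)

counter=5 r=(4,3) succ=(1,0) retry=(0,1)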